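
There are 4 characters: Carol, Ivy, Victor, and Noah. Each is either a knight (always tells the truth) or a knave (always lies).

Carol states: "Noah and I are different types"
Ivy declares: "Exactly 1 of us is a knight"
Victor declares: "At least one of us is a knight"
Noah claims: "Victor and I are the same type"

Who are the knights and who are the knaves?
Carol is a knight.
Ivy is a knave.
Victor is a knight.
Noah is a knave.

Verification:
- Carol (knight) says "Noah and I are different types" - this is TRUE because Carol is a knight and Noah is a knave.
- Ivy (knave) says "Exactly 1 of us is a knight" - this is FALSE (a lie) because there are 2 knights.
- Victor (knight) says "At least one of us is a knight" - this is TRUE because Carol and Victor are knights.
- Noah (knave) says "Victor and I are the same type" - this is FALSE (a lie) because Noah is a knave and Victor is a knight.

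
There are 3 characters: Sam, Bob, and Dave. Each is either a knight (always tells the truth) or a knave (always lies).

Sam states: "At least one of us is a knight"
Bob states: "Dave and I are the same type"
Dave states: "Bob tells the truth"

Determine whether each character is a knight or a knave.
Sam is a knight.
Bob is a knight.
Dave is a knight.

Verification:
- Sam (knight) says "At least one of us is a knight" - this is TRUE because Sam, Bob, and Dave are knights.
- Bob (knight) says "Dave and I are the same type" - this is TRUE because Bob is a knight and Dave is a knight.
- Dave (knight) says "Bob tells the truth" - this is TRUE because Bob is a knight.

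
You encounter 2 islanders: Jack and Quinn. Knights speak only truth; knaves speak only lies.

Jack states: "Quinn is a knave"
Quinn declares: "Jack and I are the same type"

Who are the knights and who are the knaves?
Jack is a knight.
Quinn is a knave.

Verification:
- Jack (knight) says "Quinn is a knave" - this is TRUE because Quinn is a knave.
- Quinn (knave) says "Jack and I are the same type" - this is FALSE (a lie) because Quinn is a knave and Jack is a knight.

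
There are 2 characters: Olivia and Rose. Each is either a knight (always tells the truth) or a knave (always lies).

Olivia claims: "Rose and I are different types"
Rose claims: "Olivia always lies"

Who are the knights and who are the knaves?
Olivia is a knight.
Rose is a knave.

Verification:
- Olivia (knight) says "Rose and I are different types" - this is TRUE because Olivia is a knight and Rose is a knave.
- Rose (knave) says "Olivia always lies" - this is FALSE (a lie) because Olivia is a knight.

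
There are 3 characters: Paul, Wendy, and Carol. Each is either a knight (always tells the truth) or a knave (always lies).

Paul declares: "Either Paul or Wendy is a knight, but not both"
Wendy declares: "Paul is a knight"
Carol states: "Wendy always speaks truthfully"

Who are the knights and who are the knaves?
Paul is a knave.
Wendy is a knave.
Carol is a knave.

Verification:
- Paul (knave) says "Either Paul or Wendy is a knight, but not both" - this is FALSE (a lie) because Paul is a knave and Wendy is a knave.
- Wendy (knave) says "Paul is a knight" - this is FALSE (a lie) because Paul is a knave.
- Carol (knave) says "Wendy always speaks truthfully" - this is FALSE (a lie) because Wendy is a knave.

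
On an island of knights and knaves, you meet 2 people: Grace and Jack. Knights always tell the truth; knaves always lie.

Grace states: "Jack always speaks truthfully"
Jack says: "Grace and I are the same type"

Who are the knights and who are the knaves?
Grace is a knight.
Jack is a knight.

Verification:
- Grace (knight) says "Jack always speaks truthfully" - this is TRUE because Jack is a knight.
- Jack (knight) says "Grace and I are the same type" - this is TRUE because Jack is a knight and Grace is a knight.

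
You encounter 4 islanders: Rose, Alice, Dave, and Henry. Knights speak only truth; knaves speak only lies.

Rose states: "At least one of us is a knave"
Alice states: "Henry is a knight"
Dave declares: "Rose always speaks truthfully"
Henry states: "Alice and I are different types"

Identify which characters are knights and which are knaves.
Rose is a knight.
Alice is a knave.
Dave is a knight.
Henry is a knave.

Verification:
- Rose (knight) says "At least one of us is a knave" - this is TRUE because Alice and Henry are knaves.
- Alice (knave) says "Henry is a knight" - this is FALSE (a lie) because Henry is a knave.
- Dave (knight) says "Rose always speaks truthfully" - this is TRUE because Rose is a knight.
- Henry (knave) says "Alice and I are different types" - this is FALSE (a lie) because Henry is a knave and Alice is a knave.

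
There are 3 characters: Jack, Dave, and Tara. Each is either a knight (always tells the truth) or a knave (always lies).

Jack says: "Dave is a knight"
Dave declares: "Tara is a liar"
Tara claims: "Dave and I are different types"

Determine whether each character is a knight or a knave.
Jack is a knave.
Dave is a knave.
Tara is a knight.

Verification:
- Jack (knave) says "Dave is a knight" - this is FALSE (a lie) because Dave is a knave.
- Dave (knave) says "Tara is a liar" - this is FALSE (a lie) because Tara is a knight.
- Tara (knight) says "Dave and I are different types" - this is TRUE because Tara is a knight and Dave is a knave.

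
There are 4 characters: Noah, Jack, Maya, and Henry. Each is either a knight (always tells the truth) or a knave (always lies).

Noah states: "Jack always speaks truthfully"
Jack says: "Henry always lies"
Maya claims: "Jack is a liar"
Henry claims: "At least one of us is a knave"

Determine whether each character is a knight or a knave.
Noah is a knave.
Jack is a knave.
Maya is a knight.
Henry is a knight.

Verification:
- Noah (knave) says "Jack always speaks truthfully" - this is FALSE (a lie) because Jack is a knave.
- Jack (knave) says "Henry always lies" - this is FALSE (a lie) because Henry is a knight.
- Maya (knight) says "Jack is a liar" - this is TRUE because Jack is a knave.
- Henry (knight) says "At least one of us is a knave" - this is TRUE because Noah and Jack are knaves.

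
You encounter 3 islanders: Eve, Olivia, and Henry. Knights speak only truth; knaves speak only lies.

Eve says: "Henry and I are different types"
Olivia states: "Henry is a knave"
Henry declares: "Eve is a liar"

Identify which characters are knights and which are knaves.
Eve is a knight.
Olivia is a knight.
Henry is a knave.

Verification:
- Eve (knight) says "Henry and I are different types" - this is TRUE because Eve is a knight and Henry is a knave.
- Olivia (knight) says "Henry is a knave" - this is TRUE because Henry is a knave.
- Henry (knave) says "Eve is a liar" - this is FALSE (a lie) because Eve is a knight.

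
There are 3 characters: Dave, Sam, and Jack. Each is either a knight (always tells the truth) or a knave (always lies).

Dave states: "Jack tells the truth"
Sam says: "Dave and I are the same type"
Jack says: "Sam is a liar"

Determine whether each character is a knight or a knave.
Dave is a knight.
Sam is a knave.
Jack is a knight.

Verification:
- Dave (knight) says "Jack tells the truth" - this is TRUE because Jack is a knight.
- Sam (knave) says "Dave and I are the same type" - this is FALSE (a lie) because Sam is a knave and Dave is a knight.
- Jack (knight) says "Sam is a liar" - this is TRUE because Sam is a knave.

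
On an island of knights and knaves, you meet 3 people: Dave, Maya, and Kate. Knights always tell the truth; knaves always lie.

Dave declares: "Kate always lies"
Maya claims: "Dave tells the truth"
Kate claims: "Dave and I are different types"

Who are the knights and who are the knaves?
Dave is a knave.
Maya is a knave.
Kate is a knight.

Verification:
- Dave (knave) says "Kate always lies" - this is FALSE (a lie) because Kate is a knight.
- Maya (knave) says "Dave tells the truth" - this is FALSE (a lie) because Dave is a knave.
- Kate (knight) says "Dave and I are different types" - this is TRUE because Kate is a knight and Dave is a knave.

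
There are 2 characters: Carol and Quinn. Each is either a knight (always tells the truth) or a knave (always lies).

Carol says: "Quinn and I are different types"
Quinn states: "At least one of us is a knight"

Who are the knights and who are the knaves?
Carol is a knave.
Quinn is a knave.

Verification:
- Carol (knave) says "Quinn and I are different types" - this is FALSE (a lie) because Carol is a knave and Quinn is a knave.
- Quinn (knave) says "At least one of us is a knight" - this is FALSE (a lie) because no one is a knight.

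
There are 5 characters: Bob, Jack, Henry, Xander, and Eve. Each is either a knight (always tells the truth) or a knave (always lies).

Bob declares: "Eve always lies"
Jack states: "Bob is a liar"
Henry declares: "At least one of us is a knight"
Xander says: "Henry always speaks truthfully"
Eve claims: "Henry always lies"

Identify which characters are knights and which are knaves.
Bob is a knight.
Jack is a knave.
Henry is a knight.
Xander is a knight.
Eve is a knave.

Verification:
- Bob (knight) says "Eve always lies" - this is TRUE because Eve is a knave.
- Jack (knave) says "Bob is a liar" - this is FALSE (a lie) because Bob is a knight.
- Henry (knight) says "At least one of us is a knight" - this is TRUE because Bob, Henry, and Xander are knights.
- Xander (knight) says "Henry always speaks truthfully" - this is TRUE because Henry is a knight.
- Eve (knave) says "Henry always lies" - this is FALSE (a lie) because Henry is a knight.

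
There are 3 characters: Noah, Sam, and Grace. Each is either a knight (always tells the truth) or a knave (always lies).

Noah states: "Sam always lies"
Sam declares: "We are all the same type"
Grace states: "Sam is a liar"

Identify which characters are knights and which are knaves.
Noah is a knight.
Sam is a knave.
Grace is a knight.

Verification:
- Noah (knight) says "Sam always lies" - this is TRUE because Sam is a knave.
- Sam (knave) says "We are all the same type" - this is FALSE (a lie) because Noah and Grace are knights and Sam is a knave.
- Grace (knight) says "Sam is a liar" - this is TRUE because Sam is a knave.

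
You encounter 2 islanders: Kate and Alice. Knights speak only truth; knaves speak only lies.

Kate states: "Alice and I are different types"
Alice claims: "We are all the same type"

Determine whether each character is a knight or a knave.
Kate is a knight.
Alice is a knave.

Verification:
- Kate (knight) says "Alice and I are different types" - this is TRUE because Kate is a knight and Alice is a knave.
- Alice (knave) says "We are all the same type" - this is FALSE (a lie) because Kate is a knight and Alice is a knave.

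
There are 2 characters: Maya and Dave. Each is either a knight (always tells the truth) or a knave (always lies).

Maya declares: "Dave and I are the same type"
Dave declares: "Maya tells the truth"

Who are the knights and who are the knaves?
Maya is a knight.
Dave is a knight.

Verification:
- Maya (knight) says "Dave and I are the same type" - this is TRUE because Maya is a knight and Dave is a knight.
- Dave (knight) says "Maya tells the truth" - this is TRUE because Maya is a knight.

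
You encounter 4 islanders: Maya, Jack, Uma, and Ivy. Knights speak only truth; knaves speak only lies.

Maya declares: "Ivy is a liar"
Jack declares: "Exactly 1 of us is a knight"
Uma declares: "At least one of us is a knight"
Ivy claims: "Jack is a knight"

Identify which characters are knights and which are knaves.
Maya is a knight.
Jack is a knave.
Uma is a knight.
Ivy is a knave.

Verification:
- Maya (knight) says "Ivy is a liar" - this is TRUE because Ivy is a knave.
- Jack (knave) says "Exactly 1 of us is a knight" - this is FALSE (a lie) because there are 2 knights.
- Uma (knight) says "At least one of us is a knight" - this is TRUE because Maya and Uma are knights.
- Ivy (knave) says "Jack is a knight" - this is FALSE (a lie) because Jack is a knave.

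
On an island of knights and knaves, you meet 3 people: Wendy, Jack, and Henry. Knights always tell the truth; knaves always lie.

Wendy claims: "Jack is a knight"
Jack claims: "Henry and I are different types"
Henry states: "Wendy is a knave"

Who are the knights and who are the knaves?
Wendy is a knight.
Jack is a knight.
Henry is a knave.

Verification:
- Wendy (knight) says "Jack is a knight" - this is TRUE because Jack is a knight.
- Jack (knight) says "Henry and I are different types" - this is TRUE because Jack is a knight and Henry is a knave.
- Henry (knave) says "Wendy is a knave" - this is FALSE (a lie) because Wendy is a knight.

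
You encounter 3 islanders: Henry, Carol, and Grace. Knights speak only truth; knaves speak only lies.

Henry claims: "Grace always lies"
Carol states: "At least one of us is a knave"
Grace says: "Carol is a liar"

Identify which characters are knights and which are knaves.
Henry is a knight.
Carol is a knight.
Grace is a knave.

Verification:
- Henry (knight) says "Grace always lies" - this is TRUE because Grace is a knave.
- Carol (knight) says "At least one of us is a knave" - this is TRUE because Grace is a knave.
- Grace (knave) says "Carol is a liar" - this is FALSE (a lie) because Carol is a knight.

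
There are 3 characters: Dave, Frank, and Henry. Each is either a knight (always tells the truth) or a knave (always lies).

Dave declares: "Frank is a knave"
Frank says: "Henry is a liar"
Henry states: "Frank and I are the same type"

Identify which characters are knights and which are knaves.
Dave is a knave.
Frank is a knight.
Henry is a knave.

Verification:
- Dave (knave) says "Frank is a knave" - this is FALSE (a lie) because Frank is a knight.
- Frank (knight) says "Henry is a liar" - this is TRUE because Henry is a knave.
- Henry (knave) says "Frank and I are the same type" - this is FALSE (a lie) because Henry is a knave and Frank is a knight.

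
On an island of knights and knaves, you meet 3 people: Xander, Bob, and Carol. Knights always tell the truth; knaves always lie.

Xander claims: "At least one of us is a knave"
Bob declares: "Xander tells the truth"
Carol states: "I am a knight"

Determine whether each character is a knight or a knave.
Xander is a knight.
Bob is a knight.
Carol is a knave.

Verification:
- Xander (knight) says "At least one of us is a knave" - this is TRUE because Carol is a knave.
- Bob (knight) says "Xander tells the truth" - this is TRUE because Xander is a knight.
- Carol (knave) says "I am a knight" - this is FALSE (a lie) because Carol is a knave.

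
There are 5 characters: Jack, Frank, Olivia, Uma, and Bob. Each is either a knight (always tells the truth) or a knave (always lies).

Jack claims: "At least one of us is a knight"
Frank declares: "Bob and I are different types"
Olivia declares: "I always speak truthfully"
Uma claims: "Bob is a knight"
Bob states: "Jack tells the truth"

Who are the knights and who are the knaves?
Jack is a knave.
Frank is a knave.
Olivia is a knave.
Uma is a knave.
Bob is a knave.

Verification:
- Jack (knave) says "At least one of us is a knight" - this is FALSE (a lie) because no one is a knight.
- Frank (knave) says "Bob and I are different types" - this is FALSE (a lie) because Frank is a knave and Bob is a knave.
- Olivia (knave) says "I always speak truthfully" - this is FALSE (a lie) because Olivia is a knave.
- Uma (knave) says "Bob is a knight" - this is FALSE (a lie) because Bob is a knave.
- Bob (knave) says "Jack tells the truth" - this is FALSE (a lie) because Jack is a knave.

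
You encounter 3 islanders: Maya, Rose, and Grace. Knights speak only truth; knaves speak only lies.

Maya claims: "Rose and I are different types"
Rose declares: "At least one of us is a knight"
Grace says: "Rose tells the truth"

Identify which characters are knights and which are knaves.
Maya is a knave.
Rose is a knave.
Grace is a knave.

Verification:
- Maya (knave) says "Rose and I are different types" - this is FALSE (a lie) because Maya is a knave and Rose is a knave.
- Rose (knave) says "At least one of us is a knight" - this is FALSE (a lie) because no one is a knight.
- Grace (knave) says "Rose tells the truth" - this is FALSE (a lie) because Rose is a knave.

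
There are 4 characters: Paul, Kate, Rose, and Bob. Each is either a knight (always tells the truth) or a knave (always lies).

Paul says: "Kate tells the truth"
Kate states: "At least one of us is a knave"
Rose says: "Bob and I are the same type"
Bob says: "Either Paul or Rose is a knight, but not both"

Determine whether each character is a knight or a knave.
Paul is a knight.
Kate is a knight.
Rose is a knave.
Bob is a knight.

Verification:
- Paul (knight) says "Kate tells the truth" - this is TRUE because Kate is a knight.
- Kate (knight) says "At least one of us is a knave" - this is TRUE because Rose is a knave.
- Rose (knave) says "Bob and I are the same type" - this is FALSE (a lie) because Rose is a knave and Bob is a knight.
- Bob (knight) says "Either Paul or Rose is a knight, but not both" - this is TRUE because Paul is a knight and Rose is a knave.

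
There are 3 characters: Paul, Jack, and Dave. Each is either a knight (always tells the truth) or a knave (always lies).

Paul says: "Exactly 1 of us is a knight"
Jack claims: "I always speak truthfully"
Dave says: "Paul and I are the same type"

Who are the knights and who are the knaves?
Paul is a knight.
Jack is a knave.
Dave is a knave.

Verification:
- Paul (knight) says "Exactly 1 of us is a knight" - this is TRUE because there are 1 knights.
- Jack (knave) says "I always speak truthfully" - this is FALSE (a lie) because Jack is a knave.
- Dave (knave) says "Paul and I are the same type" - this is FALSE (a lie) because Dave is a knave and Paul is a knight.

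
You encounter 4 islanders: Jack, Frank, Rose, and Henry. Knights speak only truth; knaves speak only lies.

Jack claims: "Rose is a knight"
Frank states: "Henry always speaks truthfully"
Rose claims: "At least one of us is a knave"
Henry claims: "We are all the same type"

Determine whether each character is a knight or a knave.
Jack is a knight.
Frank is a knave.
Rose is a knight.
Henry is a knave.

Verification:
- Jack (knight) says "Rose is a knight" - this is TRUE because Rose is a knight.
- Frank (knave) says "Henry always speaks truthfully" - this is FALSE (a lie) because Henry is a knave.
- Rose (knight) says "At least one of us is a knave" - this is TRUE because Frank and Henry are knaves.
- Henry (knave) says "We are all the same type" - this is FALSE (a lie) because Jack and Rose are knights and Frank and Henry are knaves.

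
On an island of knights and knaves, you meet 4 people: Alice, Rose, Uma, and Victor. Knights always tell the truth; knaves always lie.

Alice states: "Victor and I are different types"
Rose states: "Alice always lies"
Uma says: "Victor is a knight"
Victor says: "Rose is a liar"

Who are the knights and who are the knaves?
Alice is a knave.
Rose is a knight.
Uma is a knave.
Victor is a knave.

Verification:
- Alice (knave) says "Victor and I are different types" - this is FALSE (a lie) because Alice is a knave and Victor is a knave.
- Rose (knight) says "Alice always lies" - this is TRUE because Alice is a knave.
- Uma (knave) says "Victor is a knight" - this is FALSE (a lie) because Victor is a knave.
- Victor (knave) says "Rose is a liar" - this is FALSE (a lie) because Rose is a knight.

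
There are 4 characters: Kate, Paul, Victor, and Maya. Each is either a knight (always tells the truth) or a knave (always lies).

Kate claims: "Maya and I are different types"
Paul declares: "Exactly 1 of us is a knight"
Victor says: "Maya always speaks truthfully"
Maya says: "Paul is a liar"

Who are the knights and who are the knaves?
Kate is a knave.
Paul is a knight.
Victor is a knave.
Maya is a knave.

Verification:
- Kate (knave) says "Maya and I are different types" - this is FALSE (a lie) because Kate is a knave and Maya is a knave.
- Paul (knight) says "Exactly 1 of us is a knight" - this is TRUE because there are 1 knights.
- Victor (knave) says "Maya always speaks truthfully" - this is FALSE (a lie) because Maya is a knave.
- Maya (knave) says "Paul is a liar" - this is FALSE (a lie) because Paul is a knight.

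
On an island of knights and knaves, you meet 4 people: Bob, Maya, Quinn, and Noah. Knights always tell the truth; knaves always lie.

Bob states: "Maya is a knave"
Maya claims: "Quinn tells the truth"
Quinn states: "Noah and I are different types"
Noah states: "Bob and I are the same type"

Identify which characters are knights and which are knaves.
Bob is a knight.
Maya is a knave.
Quinn is a knave.
Noah is a knave.

Verification:
- Bob (knight) says "Maya is a knave" - this is TRUE because Maya is a knave.
- Maya (knave) says "Quinn tells the truth" - this is FALSE (a lie) because Quinn is a knave.
- Quinn (knave) says "Noah and I are different types" - this is FALSE (a lie) because Quinn is a knave and Noah is a knave.
- Noah (knave) says "Bob and I are the same type" - this is FALSE (a lie) because Noah is a knave and Bob is a knight.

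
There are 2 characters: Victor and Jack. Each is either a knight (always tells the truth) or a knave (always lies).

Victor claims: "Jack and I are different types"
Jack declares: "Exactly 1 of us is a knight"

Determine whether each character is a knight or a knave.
Victor is a knave.
Jack is a knave.

Verification:
- Victor (knave) says "Jack and I are different types" - this is FALSE (a lie) because Victor is a knave and Jack is a knave.
- Jack (knave) says "Exactly 1 of us is a knight" - this is FALSE (a lie) because there are 0 knights.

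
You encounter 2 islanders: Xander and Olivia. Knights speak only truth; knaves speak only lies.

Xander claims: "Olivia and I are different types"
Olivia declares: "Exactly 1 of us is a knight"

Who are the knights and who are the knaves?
Xander is a knave.
Olivia is a knave.

Verification:
- Xander (knave) says "Olivia and I are different types" - this is FALSE (a lie) because Xander is a knave and Olivia is a knave.
- Olivia (knave) says "Exactly 1 of us is a knight" - this is FALSE (a lie) because there are 0 knights.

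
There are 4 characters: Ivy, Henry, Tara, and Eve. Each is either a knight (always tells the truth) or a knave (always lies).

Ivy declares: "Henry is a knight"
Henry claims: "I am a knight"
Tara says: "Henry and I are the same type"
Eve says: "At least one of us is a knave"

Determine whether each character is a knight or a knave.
Ivy is a knight.
Henry is a knight.
Tara is a knave.
Eve is a knight.

Verification:
- Ivy (knight) says "Henry is a knight" - this is TRUE because Henry is a knight.
- Henry (knight) says "I am a knight" - this is TRUE because Henry is a knight.
- Tara (knave) says "Henry and I are the same type" - this is FALSE (a lie) because Tara is a knave and Henry is a knight.
- Eve (knight) says "At least one of us is a knave" - this is TRUE because Tara is a knave.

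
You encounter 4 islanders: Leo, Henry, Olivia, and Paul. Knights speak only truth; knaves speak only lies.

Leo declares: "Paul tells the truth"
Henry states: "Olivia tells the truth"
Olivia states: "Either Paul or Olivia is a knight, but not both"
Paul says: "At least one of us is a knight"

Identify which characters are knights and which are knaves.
Leo is a knave.
Henry is a knave.
Olivia is a knave.
Paul is a knave.

Verification:
- Leo (knave) says "Paul tells the truth" - this is FALSE (a lie) because Paul is a knave.
- Henry (knave) says "Olivia tells the truth" - this is FALSE (a lie) because Olivia is a knave.
- Olivia (knave) says "Either Paul or Olivia is a knight, but not both" - this is FALSE (a lie) because Paul is a knave and Olivia is a knave.
- Paul (knave) says "At least one of us is a knight" - this is FALSE (a lie) because no one is a knight.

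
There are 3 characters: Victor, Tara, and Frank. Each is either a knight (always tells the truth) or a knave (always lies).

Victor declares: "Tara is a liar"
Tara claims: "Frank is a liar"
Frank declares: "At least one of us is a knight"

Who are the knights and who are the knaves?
Victor is a knight.
Tara is a knave.
Frank is a knight.

Verification:
- Victor (knight) says "Tara is a liar" - this is TRUE because Tara is a knave.
- Tara (knave) says "Frank is a liar" - this is FALSE (a lie) because Frank is a knight.
- Frank (knight) says "At least one of us is a knight" - this is TRUE because Victor and Frank are knights.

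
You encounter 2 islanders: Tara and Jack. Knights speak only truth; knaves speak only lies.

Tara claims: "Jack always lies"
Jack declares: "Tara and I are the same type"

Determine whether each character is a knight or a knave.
Tara is a knight.
Jack is a knave.

Verification:
- Tara (knight) says "Jack always lies" - this is TRUE because Jack is a knave.
- Jack (knave) says "Tara and I are the same type" - this is FALSE (a lie) because Jack is a knave and Tara is a knight.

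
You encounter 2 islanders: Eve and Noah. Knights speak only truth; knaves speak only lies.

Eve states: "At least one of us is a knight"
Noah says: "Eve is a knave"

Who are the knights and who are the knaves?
Eve is a knight.
Noah is a knave.

Verification:
- Eve (knight) says "At least one of us is a knight" - this is TRUE because Eve is a knight.
- Noah (knave) says "Eve is a knave" - this is FALSE (a lie) because Eve is a knight.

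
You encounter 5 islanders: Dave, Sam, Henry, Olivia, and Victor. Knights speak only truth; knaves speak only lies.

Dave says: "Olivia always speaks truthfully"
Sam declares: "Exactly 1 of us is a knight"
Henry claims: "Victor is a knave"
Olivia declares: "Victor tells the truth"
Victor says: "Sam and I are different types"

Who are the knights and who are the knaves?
Dave is a knight.
Sam is a knave.
Henry is a knave.
Olivia is a knight.
Victor is a knight.

Verification:
- Dave (knight) says "Olivia always speaks truthfully" - this is TRUE because Olivia is a knight.
- Sam (knave) says "Exactly 1 of us is a knight" - this is FALSE (a lie) because there are 3 knights.
- Henry (knave) says "Victor is a knave" - this is FALSE (a lie) because Victor is a knight.
- Olivia (knight) says "Victor tells the truth" - this is TRUE because Victor is a knight.
- Victor (knight) says "Sam and I are different types" - this is TRUE because Victor is a knight and Sam is a knave.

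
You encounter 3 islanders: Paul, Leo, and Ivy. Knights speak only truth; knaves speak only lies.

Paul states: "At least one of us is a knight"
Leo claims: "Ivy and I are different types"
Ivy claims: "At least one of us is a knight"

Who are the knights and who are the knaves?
Paul is a knave.
Leo is a knave.
Ivy is a knave.

Verification:
- Paul (knave) says "At least one of us is a knight" - this is FALSE (a lie) because no one is a knight.
- Leo (knave) says "Ivy and I are different types" - this is FALSE (a lie) because Leo is a knave and Ivy is a knave.
- Ivy (knave) says "At least one of us is a knight" - this is FALSE (a lie) because no one is a knight.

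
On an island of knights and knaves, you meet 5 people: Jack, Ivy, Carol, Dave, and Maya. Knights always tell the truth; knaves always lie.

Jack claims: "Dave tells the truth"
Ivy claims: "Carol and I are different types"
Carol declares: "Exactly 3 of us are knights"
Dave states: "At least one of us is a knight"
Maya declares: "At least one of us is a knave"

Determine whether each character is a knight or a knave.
Jack is a knight.
Ivy is a knight.
Carol is a knave.
Dave is a knight.
Maya is a knight.

Verification:
- Jack (knight) says "Dave tells the truth" - this is TRUE because Dave is a knight.
- Ivy (knight) says "Carol and I are different types" - this is TRUE because Ivy is a knight and Carol is a knave.
- Carol (knave) says "Exactly 3 of us are knights" - this is FALSE (a lie) because there are 4 knights.
- Dave (knight) says "At least one of us is a knight" - this is TRUE because Jack, Ivy, Dave, and Maya are knights.
- Maya (knight) says "At least one of us is a knave" - this is TRUE because Carol is a knave.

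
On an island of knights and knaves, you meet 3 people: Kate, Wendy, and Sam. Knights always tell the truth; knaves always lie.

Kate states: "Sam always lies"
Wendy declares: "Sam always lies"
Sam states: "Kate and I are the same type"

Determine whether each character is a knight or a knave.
Kate is a knight.
Wendy is a knight.
Sam is a knave.

Verification:
- Kate (knight) says "Sam always lies" - this is TRUE because Sam is a knave.
- Wendy (knight) says "Sam always lies" - this is TRUE because Sam is a knave.
- Sam (knave) says "Kate and I are the same type" - this is FALSE (a lie) because Sam is a knave and Kate is a knight.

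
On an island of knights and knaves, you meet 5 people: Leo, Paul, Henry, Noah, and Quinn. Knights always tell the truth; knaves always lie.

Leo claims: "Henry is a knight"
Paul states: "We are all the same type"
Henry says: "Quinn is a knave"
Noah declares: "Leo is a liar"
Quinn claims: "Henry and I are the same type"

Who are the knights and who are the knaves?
Leo is a knight.
Paul is a knave.
Henry is a knight.
Noah is a knave.
Quinn is a knave.

Verification:
- Leo (knight) says "Henry is a knight" - this is TRUE because Henry is a knight.
- Paul (knave) says "We are all the same type" - this is FALSE (a lie) because Leo and Henry are knights and Paul, Noah, and Quinn are knaves.
- Henry (knight) says "Quinn is a knave" - this is TRUE because Quinn is a knave.
- Noah (knave) says "Leo is a liar" - this is FALSE (a lie) because Leo is a knight.
- Quinn (knave) says "Henry and I are the same type" - this is FALSE (a lie) because Quinn is a knave and Henry is a knight.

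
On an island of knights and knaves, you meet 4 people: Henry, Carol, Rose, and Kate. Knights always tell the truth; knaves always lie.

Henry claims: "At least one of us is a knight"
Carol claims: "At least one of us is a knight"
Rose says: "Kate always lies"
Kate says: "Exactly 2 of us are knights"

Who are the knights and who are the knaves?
Henry is a knight.
Carol is a knight.
Rose is a knight.
Kate is a knave.

Verification:
- Henry (knight) says "At least one of us is a knight" - this is TRUE because Henry, Carol, and Rose are knights.
- Carol (knight) says "At least one of us is a knight" - this is TRUE because Henry, Carol, and Rose are knights.
- Rose (knight) says "Kate always lies" - this is TRUE because Kate is a knave.
- Kate (knave) says "Exactly 2 of us are knights" - this is FALSE (a lie) because there are 3 knights.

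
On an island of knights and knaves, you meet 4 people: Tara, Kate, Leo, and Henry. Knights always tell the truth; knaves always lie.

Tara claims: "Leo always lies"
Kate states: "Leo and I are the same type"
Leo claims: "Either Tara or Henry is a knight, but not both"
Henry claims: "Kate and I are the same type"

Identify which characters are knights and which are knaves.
Tara is a knave.
Kate is a knight.
Leo is a knight.
Henry is a knight.

Verification:
- Tara (knave) says "Leo always lies" - this is FALSE (a lie) because Leo is a knight.
- Kate (knight) says "Leo and I are the same type" - this is TRUE because Kate is a knight and Leo is a knight.
- Leo (knight) says "Either Tara or Henry is a knight, but not both" - this is TRUE because Tara is a knave and Henry is a knight.
- Henry (knight) says "Kate and I are the same type" - this is TRUE because Henry is a knight and Kate is a knight.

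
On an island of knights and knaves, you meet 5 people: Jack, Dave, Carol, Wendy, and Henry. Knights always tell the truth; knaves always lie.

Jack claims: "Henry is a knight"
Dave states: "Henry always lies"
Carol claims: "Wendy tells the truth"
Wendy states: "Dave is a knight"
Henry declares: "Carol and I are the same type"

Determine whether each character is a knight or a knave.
Jack is a knave.
Dave is a knight.
Carol is a knight.
Wendy is a knight.
Henry is a knave.

Verification:
- Jack (knave) says "Henry is a knight" - this is FALSE (a lie) because Henry is a knave.
- Dave (knight) says "Henry always lies" - this is TRUE because Henry is a knave.
- Carol (knight) says "Wendy tells the truth" - this is TRUE because Wendy is a knight.
- Wendy (knight) says "Dave is a knight" - this is TRUE because Dave is a knight.
- Henry (knave) says "Carol and I are the same type" - this is FALSE (a lie) because Henry is a knave and Carol is a knight.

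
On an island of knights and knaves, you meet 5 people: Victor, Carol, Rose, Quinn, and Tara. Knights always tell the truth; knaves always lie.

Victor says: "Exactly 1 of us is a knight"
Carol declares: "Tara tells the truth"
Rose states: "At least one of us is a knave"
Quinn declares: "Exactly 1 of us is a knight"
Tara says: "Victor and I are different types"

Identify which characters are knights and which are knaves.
Victor is a knave.
Carol is a knight.
Rose is a knight.
Quinn is a knave.
Tara is a knight.

Verification:
- Victor (knave) says "Exactly 1 of us is a knight" - this is FALSE (a lie) because there are 3 knights.
- Carol (knight) says "Tara tells the truth" - this is TRUE because Tara is a knight.
- Rose (knight) says "At least one of us is a knave" - this is TRUE because Victor and Quinn are knaves.
- Quinn (knave) says "Exactly 1 of us is a knight" - this is FALSE (a lie) because there are 3 knights.
- Tara (knight) says "Victor and I are different types" - this is TRUE because Tara is a knight and Victor is a knave.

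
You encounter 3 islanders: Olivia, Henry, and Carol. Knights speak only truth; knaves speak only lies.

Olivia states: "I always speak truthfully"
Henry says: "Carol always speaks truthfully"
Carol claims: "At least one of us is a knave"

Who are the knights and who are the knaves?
Olivia is a knave.
Henry is a knight.
Carol is a knight.

Verification:
- Olivia (knave) says "I always speak truthfully" - this is FALSE (a lie) because Olivia is a knave.
- Henry (knight) says "Carol always speaks truthfully" - this is TRUE because Carol is a knight.
- Carol (knight) says "At least one of us is a knave" - this is TRUE because Olivia is a knave.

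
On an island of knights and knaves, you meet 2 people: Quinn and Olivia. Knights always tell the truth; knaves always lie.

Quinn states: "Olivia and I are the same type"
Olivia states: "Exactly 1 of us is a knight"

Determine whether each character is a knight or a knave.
Quinn is a knave.
Olivia is a knight.

Verification:
- Quinn (knave) says "Olivia and I are the same type" - this is FALSE (a lie) because Quinn is a knave and Olivia is a knight.
- Olivia (knight) says "Exactly 1 of us is a knight" - this is TRUE because there are 1 knights.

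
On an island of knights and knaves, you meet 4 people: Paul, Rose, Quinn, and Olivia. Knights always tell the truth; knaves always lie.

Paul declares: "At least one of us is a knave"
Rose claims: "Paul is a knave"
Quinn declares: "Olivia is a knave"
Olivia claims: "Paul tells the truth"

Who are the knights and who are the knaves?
Paul is a knight.
Rose is a knave.
Quinn is a knave.
Olivia is a knight.

Verification:
- Paul (knight) says "At least one of us is a knave" - this is TRUE because Rose and Quinn are knaves.
- Rose (knave) says "Paul is a knave" - this is FALSE (a lie) because Paul is a knight.
- Quinn (knave) says "Olivia is a knave" - this is FALSE (a lie) because Olivia is a knight.
- Olivia (knight) says "Paul tells the truth" - this is TRUE because Paul is a knight.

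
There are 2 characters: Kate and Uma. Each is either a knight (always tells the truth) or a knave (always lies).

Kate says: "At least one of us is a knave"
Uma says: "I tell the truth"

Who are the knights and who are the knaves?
Kate is a knight.
Uma is a knave.

Verification:
- Kate (knight) says "At least one of us is a knave" - this is TRUE because Uma is a knave.
- Uma (knave) says "I tell the truth" - this is FALSE (a lie) because Uma is a knave.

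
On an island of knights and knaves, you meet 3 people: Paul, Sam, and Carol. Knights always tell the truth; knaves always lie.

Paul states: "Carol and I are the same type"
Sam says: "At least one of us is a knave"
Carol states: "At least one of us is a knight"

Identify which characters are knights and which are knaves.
Paul is a knave.
Sam is a knight.
Carol is a knight.

Verification:
- Paul (knave) says "Carol and I are the same type" - this is FALSE (a lie) because Paul is a knave and Carol is a knight.
- Sam (knight) says "At least one of us is a knave" - this is TRUE because Paul is a knave.
- Carol (knight) says "At least one of us is a knight" - this is TRUE because Sam and Carol are knights.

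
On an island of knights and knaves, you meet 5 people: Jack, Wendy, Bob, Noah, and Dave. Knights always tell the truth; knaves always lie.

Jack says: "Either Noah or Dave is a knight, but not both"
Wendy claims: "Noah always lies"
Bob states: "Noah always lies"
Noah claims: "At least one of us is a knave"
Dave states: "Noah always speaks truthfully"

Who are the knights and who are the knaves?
Jack is a knave.
Wendy is a knave.
Bob is a knave.
Noah is a knight.
Dave is a knight.

Verification:
- Jack (knave) says "Either Noah or Dave is a knight, but not both" - this is FALSE (a lie) because Noah is a knight and Dave is a knight.
- Wendy (knave) says "Noah always lies" - this is FALSE (a lie) because Noah is a knight.
- Bob (knave) says "Noah always lies" - this is FALSE (a lie) because Noah is a knight.
- Noah (knight) says "At least one of us is a knave" - this is TRUE because Jack, Wendy, and Bob are knaves.
- Dave (knight) says "Noah always speaks truthfully" - this is TRUE because Noah is a knight.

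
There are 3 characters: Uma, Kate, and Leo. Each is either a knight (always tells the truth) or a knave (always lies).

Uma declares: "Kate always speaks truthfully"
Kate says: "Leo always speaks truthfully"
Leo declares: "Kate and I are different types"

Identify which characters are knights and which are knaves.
Uma is a knave.
Kate is a knave.
Leo is a knave.

Verification:
- Uma (knave) says "Kate always speaks truthfully" - this is FALSE (a lie) because Kate is a knave.
- Kate (knave) says "Leo always speaks truthfully" - this is FALSE (a lie) because Leo is a knave.
- Leo (knave) says "Kate and I are different types" - this is FALSE (a lie) because Leo is a knave and Kate is a knave.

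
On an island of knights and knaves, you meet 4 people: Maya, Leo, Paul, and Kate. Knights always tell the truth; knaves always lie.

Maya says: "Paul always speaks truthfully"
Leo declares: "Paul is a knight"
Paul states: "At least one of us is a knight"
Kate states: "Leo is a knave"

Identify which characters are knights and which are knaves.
Maya is a knight.
Leo is a knight.
Paul is a knight.
Kate is a knave.

Verification:
- Maya (knight) says "Paul always speaks truthfully" - this is TRUE because Paul is a knight.
- Leo (knight) says "Paul is a knight" - this is TRUE because Paul is a knight.
- Paul (knight) says "At least one of us is a knight" - this is TRUE because Maya, Leo, and Paul are knights.
- Kate (knave) says "Leo is a knave" - this is FALSE (a lie) because Leo is a knight.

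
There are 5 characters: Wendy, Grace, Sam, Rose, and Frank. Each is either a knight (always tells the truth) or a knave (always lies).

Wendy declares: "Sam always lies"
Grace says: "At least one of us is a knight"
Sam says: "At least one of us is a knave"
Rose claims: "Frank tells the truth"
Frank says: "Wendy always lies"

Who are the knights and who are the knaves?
Wendy is a knave.
Grace is a knight.
Sam is a knight.
Rose is a knight.
Frank is a knight.

Verification:
- Wendy (knave) says "Sam always lies" - this is FALSE (a lie) because Sam is a knight.
- Grace (knight) says "At least one of us is a knight" - this is TRUE because Grace, Sam, Rose, and Frank are knights.
- Sam (knight) says "At least one of us is a knave" - this is TRUE because Wendy is a knave.
- Rose (knight) says "Frank tells the truth" - this is TRUE because Frank is a knight.
- Frank (knight) says "Wendy always lies" - this is TRUE because Wendy is a knave.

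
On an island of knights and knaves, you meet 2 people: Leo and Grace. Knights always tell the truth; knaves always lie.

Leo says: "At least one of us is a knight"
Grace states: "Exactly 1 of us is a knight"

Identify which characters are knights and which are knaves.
Leo is a knave.
Grace is a knave.

Verification:
- Leo (knave) says "At least one of us is a knight" - this is FALSE (a lie) because no one is a knight.
- Grace (knave) says "Exactly 1 of us is a knight" - this is FALSE (a lie) because there are 0 knights.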